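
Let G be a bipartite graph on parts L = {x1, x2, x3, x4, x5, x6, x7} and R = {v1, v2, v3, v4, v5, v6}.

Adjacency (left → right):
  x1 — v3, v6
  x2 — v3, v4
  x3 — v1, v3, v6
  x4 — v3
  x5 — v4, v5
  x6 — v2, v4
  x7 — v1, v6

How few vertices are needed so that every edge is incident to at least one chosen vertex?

A maximum matching has 6 edges (e.g. x1–v6, x2–v4, x3–v1, x4–v3, x5–v5, x6–v2).
By König's theorem the minimum vertex cover has the same size. One such cover is {x2, x5, x6, v1, v3, v6}.

6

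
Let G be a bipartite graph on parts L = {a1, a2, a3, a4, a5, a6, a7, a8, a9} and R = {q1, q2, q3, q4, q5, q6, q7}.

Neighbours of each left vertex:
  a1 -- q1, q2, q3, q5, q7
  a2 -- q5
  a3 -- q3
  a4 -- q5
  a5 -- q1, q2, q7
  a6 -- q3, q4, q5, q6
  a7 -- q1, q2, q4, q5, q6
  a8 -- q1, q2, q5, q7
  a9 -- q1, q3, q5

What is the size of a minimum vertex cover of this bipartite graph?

7

The 7 edges a1–q1, a2–q5, a3–q3, a5–q7, a6–q4, a7–q6, a8–q2 form a matching, so any vertex cover needs at least 7 vertices (one per matched edge).
Conversely {a6, a7, q1, q2, q3, q5, q7} meets every edge and has exactly 7 vertices, so 7 is optimal.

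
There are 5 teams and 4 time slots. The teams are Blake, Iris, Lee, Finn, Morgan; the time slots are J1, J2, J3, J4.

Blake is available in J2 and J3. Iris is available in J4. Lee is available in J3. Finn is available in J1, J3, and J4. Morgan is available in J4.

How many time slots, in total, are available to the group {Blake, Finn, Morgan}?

4

The union of neighbours of {Blake, Finn, Morgan} is {J1, J2, J3, J4}, which has 4 elements.
Since |N(S)| = 4 ≥ |S| = 3, Hall's condition holds for this subset.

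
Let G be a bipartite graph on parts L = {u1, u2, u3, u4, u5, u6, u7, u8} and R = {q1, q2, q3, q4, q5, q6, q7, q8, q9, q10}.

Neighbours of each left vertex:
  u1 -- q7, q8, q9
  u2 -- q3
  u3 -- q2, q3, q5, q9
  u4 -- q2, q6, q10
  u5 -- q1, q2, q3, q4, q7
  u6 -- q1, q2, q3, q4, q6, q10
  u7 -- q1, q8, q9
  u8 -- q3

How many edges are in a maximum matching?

7

A valid assignment of size 7: u1-q7, u2-q3, u3-q5, u4-q2, u5-q4, u6-q6, u7-q8.
The set {u2, u8} has only 1 neighbour ({q3}), so by Hall's theorem at most 7 of the 8 left vertices can be matched.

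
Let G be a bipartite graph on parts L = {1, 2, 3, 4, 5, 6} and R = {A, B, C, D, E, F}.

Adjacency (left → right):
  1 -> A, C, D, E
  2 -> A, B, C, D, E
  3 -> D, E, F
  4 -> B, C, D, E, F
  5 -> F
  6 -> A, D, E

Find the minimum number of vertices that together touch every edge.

6

The 6 edges 1–C, 2–A, 3–D, 4–B, 5–F, 6–E form a matching, so any vertex cover needs at least 6 vertices (one per matched edge).
Conversely {1, 2, 3, 4, 5, 6} meets every edge and has exactly 6 vertices, so 6 is optimal.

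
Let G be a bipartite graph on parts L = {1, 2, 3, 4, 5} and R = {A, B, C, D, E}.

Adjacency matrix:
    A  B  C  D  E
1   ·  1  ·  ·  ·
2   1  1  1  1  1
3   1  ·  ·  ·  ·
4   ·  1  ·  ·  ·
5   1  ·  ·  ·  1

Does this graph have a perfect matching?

The set {1, 4} has only 1 neighbour ({B}), so by Hall's theorem at most 4 of the 5 left vertices can be matched.
Hence no matching covers every left vertex.

No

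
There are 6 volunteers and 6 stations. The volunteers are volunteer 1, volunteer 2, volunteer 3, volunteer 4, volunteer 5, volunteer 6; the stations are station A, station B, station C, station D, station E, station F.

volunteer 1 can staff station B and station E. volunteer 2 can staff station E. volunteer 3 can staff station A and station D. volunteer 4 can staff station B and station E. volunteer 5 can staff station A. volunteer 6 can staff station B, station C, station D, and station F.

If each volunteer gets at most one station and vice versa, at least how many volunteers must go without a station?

1

One maximum matching: volunteer 1-station B, volunteer 2-station E, volunteer 3-station D, volunteer 5-station A, volunteer 6-station C.
The set {volunteer 1, volunteer 2, volunteer 4} has only 2 neighbours ({station B, station E}), so by Hall's theorem at most 5 of the 6 volunteers can be matched.
That matches 5 of the 6, leaving 1 unmatched; no matching can do better.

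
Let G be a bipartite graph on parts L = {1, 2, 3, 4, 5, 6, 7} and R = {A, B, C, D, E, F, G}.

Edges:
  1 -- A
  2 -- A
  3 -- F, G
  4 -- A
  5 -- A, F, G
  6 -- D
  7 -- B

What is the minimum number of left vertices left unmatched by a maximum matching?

A valid assignment of size 5: 1–A, 3–G, 5–F, 6–D, 7–B.
The set {1, 2, 4} has only 1 neighbour ({A}), so by Hall's theorem at most 5 of the 7 left vertices can be matched.
That matches 5 of the 7, leaving 2 unmatched; no matching can do better.

2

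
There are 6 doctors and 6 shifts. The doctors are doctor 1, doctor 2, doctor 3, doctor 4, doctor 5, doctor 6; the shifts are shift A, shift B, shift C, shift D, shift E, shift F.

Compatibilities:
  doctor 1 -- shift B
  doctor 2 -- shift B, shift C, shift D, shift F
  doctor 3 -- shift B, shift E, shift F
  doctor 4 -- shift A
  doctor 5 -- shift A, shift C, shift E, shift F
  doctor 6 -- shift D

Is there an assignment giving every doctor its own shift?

A valid assignment of size 6: doctor 1→shift B, doctor 2→shift F, doctor 3→shift E, doctor 4→shift A, doctor 5→shift C, doctor 6→shift D.
Every doctor is matched, so this is a perfect matching.

Yes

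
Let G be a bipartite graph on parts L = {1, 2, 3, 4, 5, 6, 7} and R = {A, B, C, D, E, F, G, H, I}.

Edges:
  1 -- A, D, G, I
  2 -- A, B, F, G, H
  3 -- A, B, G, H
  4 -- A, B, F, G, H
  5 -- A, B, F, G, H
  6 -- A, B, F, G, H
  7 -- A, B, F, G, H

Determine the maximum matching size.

For example, pair 1–I, 2–F, 3–B, 4–H, 5–A, 6–G.
The set {2, 3, 4, 5, 6, 7} has only 5 neighbours ({A, B, F, G, H}), so by Hall's theorem at most 6 of the 7 left vertices can be matched.

6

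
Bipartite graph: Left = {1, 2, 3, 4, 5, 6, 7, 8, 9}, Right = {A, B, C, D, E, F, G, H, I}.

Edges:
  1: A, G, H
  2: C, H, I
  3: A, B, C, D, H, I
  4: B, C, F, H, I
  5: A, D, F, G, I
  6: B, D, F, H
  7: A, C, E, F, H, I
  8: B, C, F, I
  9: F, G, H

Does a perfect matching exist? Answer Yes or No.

Yes

A valid assignment of size 9: 1-G, 2-H, 3-D, 4-I, 5-A, 6-B, 7-E, 8-C, 9-F.
All 9 left vertices are covered.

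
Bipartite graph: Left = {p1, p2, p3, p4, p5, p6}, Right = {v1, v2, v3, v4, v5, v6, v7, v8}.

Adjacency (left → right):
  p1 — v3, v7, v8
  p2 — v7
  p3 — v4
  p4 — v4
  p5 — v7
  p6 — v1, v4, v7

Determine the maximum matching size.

4

One maximum matching: p1–v3, p2–v7, p3–v4, p6–v1.
The set {p2, p3, p4, p5} has only 2 neighbours ({v4, v7}), so by Hall's theorem at most 4 of the 6 left vertices can be matched.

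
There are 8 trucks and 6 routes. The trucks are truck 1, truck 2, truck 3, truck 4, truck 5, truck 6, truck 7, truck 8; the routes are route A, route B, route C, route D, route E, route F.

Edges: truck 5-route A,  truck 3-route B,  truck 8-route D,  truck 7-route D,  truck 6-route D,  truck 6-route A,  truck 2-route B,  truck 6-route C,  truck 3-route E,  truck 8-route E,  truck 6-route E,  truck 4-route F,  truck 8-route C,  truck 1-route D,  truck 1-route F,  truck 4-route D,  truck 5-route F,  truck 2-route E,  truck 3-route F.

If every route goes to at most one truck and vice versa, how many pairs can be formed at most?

6

For example, pair truck 1–route D, truck 2–route B, truck 3–route E, truck 4–route F, truck 5–route A, truck 6–route C.
The set {truck 1, truck 2, truck 3, truck 4, truck 5, truck 6, truck 7, truck 8} has only 6 neighbours ({route A, route B, route C, route D, route E, route F}), so by Hall's theorem at most 6 of the 8 trucks can be matched.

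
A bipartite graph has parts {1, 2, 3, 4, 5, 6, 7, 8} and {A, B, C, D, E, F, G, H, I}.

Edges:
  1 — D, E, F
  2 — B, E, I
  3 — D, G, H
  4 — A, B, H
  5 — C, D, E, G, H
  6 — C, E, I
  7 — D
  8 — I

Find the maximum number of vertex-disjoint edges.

8

One maximum matching: 1→F, 2→B, 3→G, 4→H, 5→E, 6→C, 7→D, 8→I.
All 8 left vertices are matched, so no larger matching exists.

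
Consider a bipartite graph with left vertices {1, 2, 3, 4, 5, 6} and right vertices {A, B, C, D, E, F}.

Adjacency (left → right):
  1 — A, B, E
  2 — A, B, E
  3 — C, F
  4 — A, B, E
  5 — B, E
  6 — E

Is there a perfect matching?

The set {1, 2, 4, 5, 6} has only 3 neighbours ({A, B, E}), so by Hall's theorem at most 4 of the 6 left vertices can be matched.
Hence no matching covers every left vertex.

No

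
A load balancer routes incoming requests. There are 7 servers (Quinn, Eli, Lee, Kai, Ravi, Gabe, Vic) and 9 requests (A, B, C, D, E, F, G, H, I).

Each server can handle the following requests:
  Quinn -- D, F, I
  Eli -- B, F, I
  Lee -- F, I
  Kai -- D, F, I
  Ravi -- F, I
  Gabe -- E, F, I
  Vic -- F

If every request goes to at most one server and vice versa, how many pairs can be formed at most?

For example, pair Quinn→D, Eli→B, Lee→I, Kai→F, Gabe→E.
The set {Quinn, Lee, Kai, Ravi, Vic} has only 3 neighbours ({D, F, I}), so by Hall's theorem at most 5 of the 7 servers can be matched.

5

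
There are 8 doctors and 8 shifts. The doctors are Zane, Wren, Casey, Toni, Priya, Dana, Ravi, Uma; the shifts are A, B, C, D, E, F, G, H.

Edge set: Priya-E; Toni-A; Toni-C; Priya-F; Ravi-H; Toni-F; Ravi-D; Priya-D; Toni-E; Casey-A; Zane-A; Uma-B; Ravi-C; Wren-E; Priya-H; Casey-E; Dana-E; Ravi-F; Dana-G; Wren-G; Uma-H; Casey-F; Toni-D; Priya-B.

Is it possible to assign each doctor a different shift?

One maximum matching: Zane-A, Wren-G, Casey-F, Toni-D, Priya-H, Dana-E, Ravi-C, Uma-B.
All 8 doctors are covered.

Yes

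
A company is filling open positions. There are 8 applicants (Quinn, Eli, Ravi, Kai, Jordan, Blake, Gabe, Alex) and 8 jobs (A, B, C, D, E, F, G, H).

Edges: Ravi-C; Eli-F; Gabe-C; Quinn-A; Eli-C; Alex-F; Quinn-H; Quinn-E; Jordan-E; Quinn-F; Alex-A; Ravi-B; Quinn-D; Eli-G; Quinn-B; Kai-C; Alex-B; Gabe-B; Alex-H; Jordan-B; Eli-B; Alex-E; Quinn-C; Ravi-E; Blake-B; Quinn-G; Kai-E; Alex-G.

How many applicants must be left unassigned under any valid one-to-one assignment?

2

One maximum matching: Quinn→A, Eli→F, Ravi→E, Kai→C, Jordan→B, Alex→G.
The set {Ravi, Kai, Jordan, Blake, Gabe} has only 3 neighbours ({B, C, E}), so by Hall's theorem at most 6 of the 8 applicants can be matched.
That matches 6 of the 8, leaving 2 unmatched; no matching can do better.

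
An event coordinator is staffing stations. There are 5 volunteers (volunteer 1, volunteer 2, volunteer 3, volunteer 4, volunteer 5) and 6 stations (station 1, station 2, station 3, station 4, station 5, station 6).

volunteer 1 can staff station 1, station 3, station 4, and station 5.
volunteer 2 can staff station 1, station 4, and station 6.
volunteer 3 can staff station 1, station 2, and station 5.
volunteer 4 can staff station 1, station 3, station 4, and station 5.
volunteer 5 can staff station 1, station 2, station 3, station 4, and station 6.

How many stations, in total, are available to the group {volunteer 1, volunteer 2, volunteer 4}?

5

The union of neighbours of {volunteer 1, volunteer 2, volunteer 4} is {station 1, station 3, station 4, station 5, station 6}, which has 5 elements.
Since |N(S)| = 5 ≥ |S| = 3, Hall's condition holds for this subset.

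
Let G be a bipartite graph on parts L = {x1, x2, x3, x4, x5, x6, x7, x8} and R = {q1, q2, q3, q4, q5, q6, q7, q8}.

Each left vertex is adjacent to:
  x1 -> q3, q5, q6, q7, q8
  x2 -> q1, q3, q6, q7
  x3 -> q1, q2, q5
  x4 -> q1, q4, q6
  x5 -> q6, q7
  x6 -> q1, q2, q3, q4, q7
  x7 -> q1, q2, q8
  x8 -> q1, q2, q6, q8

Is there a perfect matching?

For example, pair x1-q8, x2-q3, x3-q5, x4-q4, x5-q7, x6-q1, x7-q2, x8-q6.
All 8 left vertices are covered.

Yes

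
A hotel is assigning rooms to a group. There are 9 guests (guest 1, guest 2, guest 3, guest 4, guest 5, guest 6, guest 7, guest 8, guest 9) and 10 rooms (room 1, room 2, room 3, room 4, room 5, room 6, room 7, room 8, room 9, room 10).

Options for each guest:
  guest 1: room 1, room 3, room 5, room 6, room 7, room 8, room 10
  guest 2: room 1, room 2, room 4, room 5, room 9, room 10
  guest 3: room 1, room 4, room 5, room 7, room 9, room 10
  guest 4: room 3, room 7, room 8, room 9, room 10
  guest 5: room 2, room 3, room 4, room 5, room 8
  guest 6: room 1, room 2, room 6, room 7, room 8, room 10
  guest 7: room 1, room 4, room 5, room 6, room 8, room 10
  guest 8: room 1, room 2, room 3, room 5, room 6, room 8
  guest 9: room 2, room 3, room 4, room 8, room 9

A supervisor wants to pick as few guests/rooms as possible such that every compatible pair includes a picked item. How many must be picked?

{guest 1, guest 2, guest 3, guest 4, guest 5, guest 6, guest 7, guest 8, guest 9} is a vertex cover of size 9: every edge has an endpoint in this set.
No smaller cover exists because guest 1–room 6, guest 2–room 4, guest 3–room 7, guest 4–room 9, guest 5–room 3, guest 6–room 2, guest 7–room 10, guest 8–room 5, guest 9–room 8 is a matching of size 9, and a cover must include an endpoint of each of these disjoint edges (König's theorem).

9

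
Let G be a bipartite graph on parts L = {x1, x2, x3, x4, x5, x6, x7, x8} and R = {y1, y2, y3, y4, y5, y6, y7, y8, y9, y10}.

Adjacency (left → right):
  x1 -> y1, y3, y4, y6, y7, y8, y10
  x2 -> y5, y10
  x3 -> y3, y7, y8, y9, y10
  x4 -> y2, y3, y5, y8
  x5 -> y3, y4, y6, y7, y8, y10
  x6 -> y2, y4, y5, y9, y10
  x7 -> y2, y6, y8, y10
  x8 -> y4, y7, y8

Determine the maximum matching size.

One maximum matching: x1–y3, x2–y5, x3–y10, x4–y8, x5–y6, x6–y4, x7–y2, x8–y7.
All 8 left vertices are matched, so no larger matching exists.

8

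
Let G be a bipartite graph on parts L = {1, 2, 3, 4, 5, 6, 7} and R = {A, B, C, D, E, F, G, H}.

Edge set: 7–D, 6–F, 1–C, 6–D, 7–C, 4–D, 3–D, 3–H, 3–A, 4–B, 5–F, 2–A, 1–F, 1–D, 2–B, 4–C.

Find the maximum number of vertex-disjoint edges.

A valid assignment of size 6: 1-C, 2-A, 3-H, 4-B, 5-F, 6-D.
The set {1, 5, 6, 7} has only 3 neighbours ({C, D, F}), so by Hall's theorem at most 6 of the 7 left vertices can be matched.

6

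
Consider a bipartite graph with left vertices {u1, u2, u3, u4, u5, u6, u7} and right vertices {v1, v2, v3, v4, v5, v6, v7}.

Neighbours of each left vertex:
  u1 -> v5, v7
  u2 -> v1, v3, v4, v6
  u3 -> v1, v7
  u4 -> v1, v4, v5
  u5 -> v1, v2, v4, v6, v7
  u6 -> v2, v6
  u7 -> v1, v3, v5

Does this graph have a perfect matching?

Yes

A valid assignment of size 7: u1→v5, u2→v3, u3→v7, u4→v4, u5→v6, u6→v2, u7→v1.
Every left vertex is matched, so this is a perfect matching.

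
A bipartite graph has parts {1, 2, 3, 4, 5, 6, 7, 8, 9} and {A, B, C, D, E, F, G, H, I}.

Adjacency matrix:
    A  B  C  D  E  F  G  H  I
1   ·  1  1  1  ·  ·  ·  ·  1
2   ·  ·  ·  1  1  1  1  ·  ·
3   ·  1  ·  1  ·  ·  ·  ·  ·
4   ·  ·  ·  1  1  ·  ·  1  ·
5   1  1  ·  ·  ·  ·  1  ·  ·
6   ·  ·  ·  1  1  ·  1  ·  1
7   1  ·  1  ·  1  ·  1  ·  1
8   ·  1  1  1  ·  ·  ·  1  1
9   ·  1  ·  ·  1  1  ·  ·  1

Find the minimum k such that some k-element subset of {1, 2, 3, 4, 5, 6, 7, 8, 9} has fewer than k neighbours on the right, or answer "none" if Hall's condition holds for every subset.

none

A matching saturating every left vertex exists, for instance 1→C, 2→F, 3→D, 4→E, 5→G, 6→I, 7→A, 8→H, 9→B.
By Hall's marriage theorem, this means |N(S)| ≥ |S| for every subset S, so no violating subset exists.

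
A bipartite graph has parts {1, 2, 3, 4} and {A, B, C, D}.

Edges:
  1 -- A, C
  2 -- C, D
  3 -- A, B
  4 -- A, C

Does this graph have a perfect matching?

Yes

One maximum matching: 1-A, 2-D, 3-B, 4-C.
Every left vertex is matched, so this is a perfect matching.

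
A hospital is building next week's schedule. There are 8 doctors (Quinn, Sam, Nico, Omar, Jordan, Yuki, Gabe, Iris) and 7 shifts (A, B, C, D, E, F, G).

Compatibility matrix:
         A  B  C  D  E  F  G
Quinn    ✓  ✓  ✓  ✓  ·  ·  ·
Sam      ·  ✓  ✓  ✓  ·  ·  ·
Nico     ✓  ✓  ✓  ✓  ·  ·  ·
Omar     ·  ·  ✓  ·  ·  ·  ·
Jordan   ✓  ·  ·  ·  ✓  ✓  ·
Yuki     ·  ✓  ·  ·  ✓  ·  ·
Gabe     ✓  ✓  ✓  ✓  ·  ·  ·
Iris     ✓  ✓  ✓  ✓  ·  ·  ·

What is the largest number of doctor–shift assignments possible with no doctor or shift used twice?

A valid assignment of size 6: Quinn-A, Sam-B, Nico-D, Omar-C, Jordan-F, Yuki-E.
The set {Quinn, Sam, Nico, Omar, Gabe, Iris} has only 4 neighbours ({A, B, C, D}), so by Hall's theorem at most 6 of the 8 doctors can be matched.

6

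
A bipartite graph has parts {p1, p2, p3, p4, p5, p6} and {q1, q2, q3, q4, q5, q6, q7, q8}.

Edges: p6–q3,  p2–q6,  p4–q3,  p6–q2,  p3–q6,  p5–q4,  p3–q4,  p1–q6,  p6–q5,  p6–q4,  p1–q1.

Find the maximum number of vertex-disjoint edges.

5

One maximum matching: p1→q1, p2→q6, p3→q4, p4→q3, p6→q2.
The set {p2, p3, p5} has only 2 neighbours ({q4, q6}), so by Hall's theorem at most 5 of the 6 left vertices can be matched.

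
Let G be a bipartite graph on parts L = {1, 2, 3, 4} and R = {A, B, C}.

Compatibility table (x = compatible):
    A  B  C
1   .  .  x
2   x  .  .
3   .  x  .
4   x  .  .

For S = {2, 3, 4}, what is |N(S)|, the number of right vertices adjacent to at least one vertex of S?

The union of neighbours of {2, 3, 4} is {A, B}, which has 2 elements.
Since |N(S)| = 2 < |S| = 3, Hall's condition fails for this subset.

2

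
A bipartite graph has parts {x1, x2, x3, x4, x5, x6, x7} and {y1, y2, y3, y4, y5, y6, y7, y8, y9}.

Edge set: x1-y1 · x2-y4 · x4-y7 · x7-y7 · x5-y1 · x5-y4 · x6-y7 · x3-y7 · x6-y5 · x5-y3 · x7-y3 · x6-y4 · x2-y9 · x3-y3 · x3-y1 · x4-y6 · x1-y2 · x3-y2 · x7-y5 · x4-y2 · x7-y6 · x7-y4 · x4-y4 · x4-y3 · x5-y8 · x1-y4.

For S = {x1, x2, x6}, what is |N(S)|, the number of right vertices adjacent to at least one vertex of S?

6

The union of neighbours of {x1, x2, x6} is {y1, y2, y4, y5, y7, y9}, which has 6 elements.
Since |N(S)| = 6 ≥ |S| = 3, Hall's condition holds for this subset.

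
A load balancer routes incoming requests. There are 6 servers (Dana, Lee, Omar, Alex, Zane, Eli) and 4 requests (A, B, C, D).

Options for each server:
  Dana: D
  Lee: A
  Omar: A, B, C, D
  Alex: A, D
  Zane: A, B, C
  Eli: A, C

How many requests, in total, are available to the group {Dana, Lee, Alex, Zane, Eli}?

4

The union of neighbours of {Dana, Lee, Alex, Zane, Eli} is {A, B, C, D}, which has 4 elements.
Since |N(S)| = 4 < |S| = 5, Hall's condition fails for this subset.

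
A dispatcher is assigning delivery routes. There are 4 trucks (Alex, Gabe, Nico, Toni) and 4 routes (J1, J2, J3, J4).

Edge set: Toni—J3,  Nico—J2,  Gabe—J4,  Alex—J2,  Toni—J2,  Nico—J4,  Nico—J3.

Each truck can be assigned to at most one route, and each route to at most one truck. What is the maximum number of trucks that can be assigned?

3

One maximum matching: Alex–J2, Gabe–J4, Nico–J3.
The set {Alex, Gabe, Nico, Toni} has only 3 neighbours ({J2, J3, J4}), so by Hall's theorem at most 3 of the 4 trucks can be matched.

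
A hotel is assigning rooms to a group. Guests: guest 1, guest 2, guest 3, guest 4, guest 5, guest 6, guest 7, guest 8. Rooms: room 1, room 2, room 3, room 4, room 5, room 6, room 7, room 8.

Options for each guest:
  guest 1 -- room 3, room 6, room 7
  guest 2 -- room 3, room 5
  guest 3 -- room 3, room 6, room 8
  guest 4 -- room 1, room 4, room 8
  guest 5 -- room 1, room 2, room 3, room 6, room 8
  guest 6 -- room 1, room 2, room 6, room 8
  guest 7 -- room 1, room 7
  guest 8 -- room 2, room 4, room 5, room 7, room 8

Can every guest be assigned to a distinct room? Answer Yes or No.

A valid assignment of size 8: guest 1→room 7, guest 2→room 5, guest 3→room 3, guest 4→room 4, guest 5→room 2, guest 6→room 6, guest 7→room 1, guest 8→room 8.
All 8 guests are covered.

Yes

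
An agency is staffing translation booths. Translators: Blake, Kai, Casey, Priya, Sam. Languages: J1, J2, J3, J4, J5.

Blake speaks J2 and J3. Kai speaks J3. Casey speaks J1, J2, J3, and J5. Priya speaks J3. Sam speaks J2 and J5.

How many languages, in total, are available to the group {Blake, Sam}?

The union of neighbours of {Blake, Sam} is {J2, J3, J5}, which has 3 elements.
Since |N(S)| = 3 ≥ |S| = 2, Hall's condition holds for this subset.

3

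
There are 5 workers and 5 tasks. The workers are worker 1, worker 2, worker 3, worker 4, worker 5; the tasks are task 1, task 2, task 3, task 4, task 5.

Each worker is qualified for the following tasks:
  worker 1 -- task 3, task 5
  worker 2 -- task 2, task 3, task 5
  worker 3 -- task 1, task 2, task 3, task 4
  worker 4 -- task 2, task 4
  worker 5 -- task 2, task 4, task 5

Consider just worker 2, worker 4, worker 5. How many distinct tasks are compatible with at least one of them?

The union of neighbours of {worker 2, worker 4, worker 5} is {task 2, task 3, task 4, task 5}, which has 4 elements.
Since |N(S)| = 4 ≥ |S| = 3, Hall's condition holds for this subset.

4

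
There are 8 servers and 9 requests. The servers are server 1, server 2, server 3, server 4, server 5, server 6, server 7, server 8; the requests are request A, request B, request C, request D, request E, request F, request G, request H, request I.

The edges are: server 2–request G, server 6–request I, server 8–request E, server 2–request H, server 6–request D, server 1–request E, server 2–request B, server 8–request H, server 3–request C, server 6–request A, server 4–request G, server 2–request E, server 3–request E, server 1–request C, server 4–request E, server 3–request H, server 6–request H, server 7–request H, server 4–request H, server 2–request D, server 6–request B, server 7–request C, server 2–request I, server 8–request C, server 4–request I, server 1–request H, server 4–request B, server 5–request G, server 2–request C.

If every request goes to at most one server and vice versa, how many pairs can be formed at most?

A valid assignment of size 7: server 1–request E, server 2–request D, server 3–request C, server 4–request B, server 5–request G, server 6–request I, server 7–request H.
The set {server 1, server 3, server 7, server 8} has only 3 neighbours ({request C, request E, request H}), so by Hall's theorem at most 7 of the 8 servers can be matched.

7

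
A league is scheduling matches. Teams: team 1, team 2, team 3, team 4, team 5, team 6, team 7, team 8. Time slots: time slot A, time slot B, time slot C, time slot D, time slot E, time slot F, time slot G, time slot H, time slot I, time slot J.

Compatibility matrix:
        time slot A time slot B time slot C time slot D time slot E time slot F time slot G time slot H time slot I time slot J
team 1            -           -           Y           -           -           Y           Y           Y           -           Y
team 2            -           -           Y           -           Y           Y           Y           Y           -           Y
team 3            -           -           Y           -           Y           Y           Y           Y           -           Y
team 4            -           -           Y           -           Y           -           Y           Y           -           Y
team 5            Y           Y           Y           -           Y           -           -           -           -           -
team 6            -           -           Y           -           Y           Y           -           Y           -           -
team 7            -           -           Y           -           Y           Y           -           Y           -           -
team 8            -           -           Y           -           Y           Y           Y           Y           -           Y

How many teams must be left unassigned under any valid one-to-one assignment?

For example, pair team 1→time slot G, team 2→time slot E, team 3→time slot C, team 4→time slot J, team 5→time slot B, team 6→time slot H, team 7→time slot F.
The set {team 1, team 2, team 3, team 4, team 6, team 7, team 8} has only 6 neighbours ({time slot C, time slot E, time slot F, time slot G, time slot H, time slot J}), so by Hall's theorem at most 7 of the 8 teams can be matched.
That matches 7 of the 8, leaving 1 unmatched; no matching can do better.

1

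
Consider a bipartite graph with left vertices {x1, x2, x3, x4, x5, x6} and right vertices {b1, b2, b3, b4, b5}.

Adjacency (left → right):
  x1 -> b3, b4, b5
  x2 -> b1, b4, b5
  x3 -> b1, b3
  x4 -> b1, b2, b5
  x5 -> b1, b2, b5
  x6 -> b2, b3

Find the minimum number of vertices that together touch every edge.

A maximum matching has 5 edges (e.g. x1–b3, x2–b4, x3–b1, x4–b2, x5–b5).
By König's theorem the minimum vertex cover has the same size. One such cover is {b1, b2, b3, b4, b5}.

5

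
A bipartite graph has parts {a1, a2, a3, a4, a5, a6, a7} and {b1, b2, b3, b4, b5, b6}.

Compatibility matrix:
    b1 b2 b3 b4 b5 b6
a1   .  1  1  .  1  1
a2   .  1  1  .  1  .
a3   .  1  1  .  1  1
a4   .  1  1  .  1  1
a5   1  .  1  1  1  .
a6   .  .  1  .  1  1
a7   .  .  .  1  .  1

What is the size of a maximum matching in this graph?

A valid assignment of size 6: a1-b2, a2-b5, a3-b6, a4-b3, a5-b1, a7-b4.
The set {a1, a2, a3, a4, a6} has only 4 neighbours ({b2, b3, b5, b6}), so by Hall's theorem at most 6 of the 7 left vertices can be matched.

6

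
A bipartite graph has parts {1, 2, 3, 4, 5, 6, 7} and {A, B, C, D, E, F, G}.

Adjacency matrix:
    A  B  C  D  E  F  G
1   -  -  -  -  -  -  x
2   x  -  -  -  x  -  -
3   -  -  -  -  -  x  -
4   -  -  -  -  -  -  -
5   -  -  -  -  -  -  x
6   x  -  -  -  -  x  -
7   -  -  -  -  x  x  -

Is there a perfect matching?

No

The set {1, 2, 3, 4, 5, 6, 7} has only 4 neighbours ({A, E, F, G}), so by Hall's theorem at most 4 of the 7 left vertices can be matched.
Hence no matching covers every left vertex.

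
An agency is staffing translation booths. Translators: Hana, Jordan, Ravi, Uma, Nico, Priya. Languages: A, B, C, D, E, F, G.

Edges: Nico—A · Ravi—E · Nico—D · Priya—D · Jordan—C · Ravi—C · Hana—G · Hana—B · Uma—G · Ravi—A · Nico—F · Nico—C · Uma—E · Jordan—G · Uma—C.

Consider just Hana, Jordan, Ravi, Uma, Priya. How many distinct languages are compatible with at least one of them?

6

The union of neighbours of {Hana, Jordan, Ravi, Uma, Priya} is {A, B, C, D, E, G}, which has 6 elements.
Since |N(S)| = 6 ≥ |S| = 5, Hall's condition holds for this subset.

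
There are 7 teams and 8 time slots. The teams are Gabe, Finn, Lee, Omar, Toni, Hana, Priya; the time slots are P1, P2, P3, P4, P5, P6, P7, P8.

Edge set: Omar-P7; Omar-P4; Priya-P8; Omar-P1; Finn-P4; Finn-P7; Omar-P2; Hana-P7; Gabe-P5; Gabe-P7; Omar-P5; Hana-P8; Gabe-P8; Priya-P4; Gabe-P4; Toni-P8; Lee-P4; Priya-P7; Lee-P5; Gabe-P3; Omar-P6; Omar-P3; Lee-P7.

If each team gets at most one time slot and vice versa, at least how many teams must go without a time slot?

One maximum matching: Gabe–P3, Finn–P4, Lee–P5, Omar–P1, Toni–P8, Hana–P7.
The set {Finn, Toni, Hana, Priya} has only 3 neighbours ({P4, P7, P8}), so by Hall's theorem at most 6 of the 7 teams can be matched.
That matches 6 of the 7, leaving 1 unmatched; no matching can do better.

1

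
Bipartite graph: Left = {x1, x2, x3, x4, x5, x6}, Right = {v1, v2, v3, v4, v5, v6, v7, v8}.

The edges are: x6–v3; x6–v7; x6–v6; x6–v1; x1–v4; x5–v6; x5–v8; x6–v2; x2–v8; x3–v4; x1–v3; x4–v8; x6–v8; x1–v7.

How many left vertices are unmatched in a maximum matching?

One maximum matching: x1-v7, x2-v8, x3-v4, x5-v6, x6-v3.
The set {x2, x4} has only 1 neighbour ({v8}), so by Hall's theorem at most 5 of the 6 left vertices can be matched.
That matches 5 of the 6, leaving 1 unmatched; no matching can do better.

1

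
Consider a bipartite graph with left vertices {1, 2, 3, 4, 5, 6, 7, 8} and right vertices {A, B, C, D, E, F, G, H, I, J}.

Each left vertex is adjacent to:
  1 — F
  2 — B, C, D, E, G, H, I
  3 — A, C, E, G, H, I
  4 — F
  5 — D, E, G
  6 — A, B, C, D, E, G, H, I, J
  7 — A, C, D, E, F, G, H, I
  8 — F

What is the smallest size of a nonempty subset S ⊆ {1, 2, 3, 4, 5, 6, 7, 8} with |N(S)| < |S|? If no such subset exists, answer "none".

2

Take S = {1, 4}. Its neighbourhood is {F}, so |N(S)| = 1 < |S| = 2.
No single vertex violates Hall's condition since each has at least one neighbour, so 2 is the minimum.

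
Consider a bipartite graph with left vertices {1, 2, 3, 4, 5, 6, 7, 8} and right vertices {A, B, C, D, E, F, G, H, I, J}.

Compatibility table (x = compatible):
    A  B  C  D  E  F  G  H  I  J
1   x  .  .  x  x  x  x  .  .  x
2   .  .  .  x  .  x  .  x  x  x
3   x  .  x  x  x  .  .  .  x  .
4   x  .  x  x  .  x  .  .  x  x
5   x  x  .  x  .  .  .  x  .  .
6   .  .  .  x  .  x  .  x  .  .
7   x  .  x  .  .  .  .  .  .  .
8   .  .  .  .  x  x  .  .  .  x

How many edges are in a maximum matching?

One maximum matching: 1–G, 2–H, 3–A, 4–J, 5–B, 6–F, 7–C, 8–E.
This saturates every left vertex, so 8 is the maximum.

8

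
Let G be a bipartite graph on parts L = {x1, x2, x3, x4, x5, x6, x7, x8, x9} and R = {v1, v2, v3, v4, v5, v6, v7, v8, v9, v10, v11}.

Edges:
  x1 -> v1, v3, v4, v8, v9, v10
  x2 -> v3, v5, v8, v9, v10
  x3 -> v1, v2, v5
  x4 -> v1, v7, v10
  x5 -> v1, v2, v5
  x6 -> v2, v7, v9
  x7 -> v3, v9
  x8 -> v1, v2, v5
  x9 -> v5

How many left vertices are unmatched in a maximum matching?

For example, pair x1→v8, x2→v3, x3→v5, x4→v10, x5→v1, x6→v7, x7→v9, x8→v2.
The set {x3, x5, x8, x9} has only 3 neighbours ({v1, v2, v5}), so by Hall's theorem at most 8 of the 9 left vertices can be matched.
That matches 8 of the 9, leaving 1 unmatched; no matching can do better.

1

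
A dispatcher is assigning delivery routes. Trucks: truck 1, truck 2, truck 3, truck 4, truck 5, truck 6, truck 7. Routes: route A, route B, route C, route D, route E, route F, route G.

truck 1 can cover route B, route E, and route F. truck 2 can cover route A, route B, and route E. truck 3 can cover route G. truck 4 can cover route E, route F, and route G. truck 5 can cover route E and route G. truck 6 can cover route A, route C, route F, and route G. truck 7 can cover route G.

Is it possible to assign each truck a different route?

The set {truck 3, truck 7} has only 1 neighbour ({route G}), so by Hall's theorem at most 6 of the 7 trucks can be matched.
Hence no matching covers every truck.

No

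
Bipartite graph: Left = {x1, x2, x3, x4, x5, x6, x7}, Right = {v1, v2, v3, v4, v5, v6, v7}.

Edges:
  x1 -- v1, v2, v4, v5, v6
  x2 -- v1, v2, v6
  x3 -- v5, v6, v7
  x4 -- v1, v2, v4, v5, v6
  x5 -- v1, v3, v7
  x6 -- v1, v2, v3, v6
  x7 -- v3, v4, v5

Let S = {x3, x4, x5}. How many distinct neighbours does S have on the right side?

The union of neighbours of {x3, x4, x5} is {v1, v2, v3, v4, v5, v6, v7}, which has 7 elements.
Since |N(S)| = 7 ≥ |S| = 3, Hall's condition holds for this subset.

7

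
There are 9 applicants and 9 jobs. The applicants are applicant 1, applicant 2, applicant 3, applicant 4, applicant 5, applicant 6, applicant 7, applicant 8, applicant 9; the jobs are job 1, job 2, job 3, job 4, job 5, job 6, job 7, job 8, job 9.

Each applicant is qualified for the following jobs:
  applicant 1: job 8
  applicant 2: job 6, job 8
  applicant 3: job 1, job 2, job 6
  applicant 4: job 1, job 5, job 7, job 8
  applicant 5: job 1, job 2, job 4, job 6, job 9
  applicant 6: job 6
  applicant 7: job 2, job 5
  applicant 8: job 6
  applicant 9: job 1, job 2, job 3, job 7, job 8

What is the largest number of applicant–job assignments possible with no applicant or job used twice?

7

One maximum matching: applicant 1–job 8, applicant 2–job 6, applicant 3–job 1, applicant 4–job 5, applicant 5–job 9, applicant 7–job 2, applicant 9–job 7.
The set {applicant 1, applicant 2, applicant 6, applicant 8} has only 2 neighbours ({job 6, job 8}), so by Hall's theorem at most 7 of the 9 applicants can be matched.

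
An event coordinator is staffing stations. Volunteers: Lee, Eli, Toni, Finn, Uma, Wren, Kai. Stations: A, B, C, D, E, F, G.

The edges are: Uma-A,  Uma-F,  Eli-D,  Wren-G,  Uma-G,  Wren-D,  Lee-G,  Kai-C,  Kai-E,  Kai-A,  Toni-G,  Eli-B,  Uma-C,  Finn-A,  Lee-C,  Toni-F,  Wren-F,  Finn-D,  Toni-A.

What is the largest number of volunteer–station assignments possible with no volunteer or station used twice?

A valid assignment of size 7: Lee–G, Eli–B, Toni–A, Finn–D, Uma–C, Wren–F, Kai–E.
This saturates every volunteer, so 7 is the maximum.

7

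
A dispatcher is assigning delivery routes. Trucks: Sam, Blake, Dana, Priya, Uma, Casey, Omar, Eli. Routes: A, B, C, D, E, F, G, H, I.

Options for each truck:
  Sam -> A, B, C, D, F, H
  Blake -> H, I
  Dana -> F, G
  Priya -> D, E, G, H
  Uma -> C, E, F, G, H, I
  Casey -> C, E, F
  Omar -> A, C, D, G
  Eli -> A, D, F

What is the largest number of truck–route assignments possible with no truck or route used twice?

8

One maximum matching: Sam-A, Blake-I, Dana-G, Priya-D, Uma-H, Casey-E, Omar-C, Eli-F.
All 8 trucks are matched, so no larger matching exists.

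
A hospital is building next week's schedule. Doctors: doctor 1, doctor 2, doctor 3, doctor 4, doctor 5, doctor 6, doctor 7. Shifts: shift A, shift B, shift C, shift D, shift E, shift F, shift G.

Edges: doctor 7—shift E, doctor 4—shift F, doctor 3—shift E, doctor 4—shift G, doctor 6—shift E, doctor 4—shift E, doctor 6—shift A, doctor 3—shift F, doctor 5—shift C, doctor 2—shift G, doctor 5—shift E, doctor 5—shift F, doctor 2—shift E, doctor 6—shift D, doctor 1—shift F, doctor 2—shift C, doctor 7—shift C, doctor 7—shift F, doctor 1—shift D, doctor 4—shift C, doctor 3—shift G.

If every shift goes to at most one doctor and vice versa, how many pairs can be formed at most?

One maximum matching: doctor 1–shift D, doctor 2–shift C, doctor 3–shift G, doctor 4–shift F, doctor 5–shift E, doctor 6–shift A.
The set {doctor 2, doctor 3, doctor 4, doctor 5, doctor 7} has only 4 neighbours ({shift C, shift E, shift F, shift G}), so by Hall's theorem at most 6 of the 7 doctors can be matched.

6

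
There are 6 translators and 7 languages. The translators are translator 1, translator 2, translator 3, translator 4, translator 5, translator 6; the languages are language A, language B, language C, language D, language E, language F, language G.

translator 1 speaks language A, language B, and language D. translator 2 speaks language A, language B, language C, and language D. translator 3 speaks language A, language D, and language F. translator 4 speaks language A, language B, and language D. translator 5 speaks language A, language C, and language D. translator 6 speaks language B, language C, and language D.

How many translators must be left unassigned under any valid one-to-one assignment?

1

A valid assignment of size 5: translator 1-language A, translator 2-language C, translator 3-language F, translator 4-language B, translator 5-language D.
The set {translator 1, translator 2, translator 4, translator 5, translator 6} has only 4 neighbours ({language A, language B, language C, language D}), so by Hall's theorem at most 5 of the 6 translators can be matched.
That matches 5 of the 6, leaving 1 unmatched; no matching can do better.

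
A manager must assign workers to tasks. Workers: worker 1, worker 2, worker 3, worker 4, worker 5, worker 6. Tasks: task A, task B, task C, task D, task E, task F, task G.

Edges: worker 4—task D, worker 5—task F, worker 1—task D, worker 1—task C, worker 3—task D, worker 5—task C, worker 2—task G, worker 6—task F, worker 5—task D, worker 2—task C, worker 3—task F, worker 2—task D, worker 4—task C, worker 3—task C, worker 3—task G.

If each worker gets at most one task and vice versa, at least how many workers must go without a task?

2

A valid assignment of size 4: worker 1-task C, worker 2-task G, worker 3-task F, worker 4-task D.
The set {worker 1, worker 2, worker 3, worker 4, worker 5, worker 6} has only 4 neighbours ({task C, task D, task F, task G}), so by Hall's theorem at most 4 of the 6 workers can be matched.
That matches 4 of the 6, leaving 2 unmatched; no matching can do better.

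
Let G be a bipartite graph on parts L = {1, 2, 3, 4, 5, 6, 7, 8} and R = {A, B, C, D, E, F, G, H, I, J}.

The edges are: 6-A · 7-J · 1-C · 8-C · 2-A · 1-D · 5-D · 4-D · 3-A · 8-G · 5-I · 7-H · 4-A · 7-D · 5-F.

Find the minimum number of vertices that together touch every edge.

The 6 edges 1–C, 2–A, 4–D, 5–F, 7–J, 8–G form a matching, so any vertex cover needs at least 6 vertices (one per matched edge).
Conversely {1, 4, 5, 7, 8, A} meets every edge and has exactly 6 vertices, so 6 is optimal.

6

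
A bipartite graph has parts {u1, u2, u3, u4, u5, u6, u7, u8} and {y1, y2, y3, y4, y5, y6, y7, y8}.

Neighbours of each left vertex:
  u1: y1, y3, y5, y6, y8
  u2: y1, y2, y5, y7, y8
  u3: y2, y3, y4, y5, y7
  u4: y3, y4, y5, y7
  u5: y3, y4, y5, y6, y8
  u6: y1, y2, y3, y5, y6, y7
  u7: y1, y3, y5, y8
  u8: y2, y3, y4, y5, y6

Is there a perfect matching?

Yes

One maximum matching: u1-y8, u2-y7, u3-y4, u4-y5, u5-y3, u6-y2, u7-y1, u8-y6.
All 8 left vertices are covered.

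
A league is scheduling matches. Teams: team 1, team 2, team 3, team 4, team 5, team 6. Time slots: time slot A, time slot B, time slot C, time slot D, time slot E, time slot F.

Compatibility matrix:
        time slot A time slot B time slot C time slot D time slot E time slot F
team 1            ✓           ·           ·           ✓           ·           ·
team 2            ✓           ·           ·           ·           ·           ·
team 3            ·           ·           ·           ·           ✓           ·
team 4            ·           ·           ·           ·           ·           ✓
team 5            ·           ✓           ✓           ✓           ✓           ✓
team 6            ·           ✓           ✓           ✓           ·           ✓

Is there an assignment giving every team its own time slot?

A valid assignment of size 6: team 1→time slot D, team 2→time slot A, team 3→time slot E, team 4→time slot F, team 5→time slot C, team 6→time slot B.
Every team is matched, so this is a perfect matching.

Yes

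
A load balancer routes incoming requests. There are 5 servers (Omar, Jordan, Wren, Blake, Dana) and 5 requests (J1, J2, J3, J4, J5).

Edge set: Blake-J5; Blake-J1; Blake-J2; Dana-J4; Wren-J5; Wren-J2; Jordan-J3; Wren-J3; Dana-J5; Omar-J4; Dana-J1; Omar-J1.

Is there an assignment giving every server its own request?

A valid assignment of size 5: Omar→J4, Jordan→J3, Wren→J2, Blake→J1, Dana→J5.
Every server is matched, so this is a perfect matching.

Yes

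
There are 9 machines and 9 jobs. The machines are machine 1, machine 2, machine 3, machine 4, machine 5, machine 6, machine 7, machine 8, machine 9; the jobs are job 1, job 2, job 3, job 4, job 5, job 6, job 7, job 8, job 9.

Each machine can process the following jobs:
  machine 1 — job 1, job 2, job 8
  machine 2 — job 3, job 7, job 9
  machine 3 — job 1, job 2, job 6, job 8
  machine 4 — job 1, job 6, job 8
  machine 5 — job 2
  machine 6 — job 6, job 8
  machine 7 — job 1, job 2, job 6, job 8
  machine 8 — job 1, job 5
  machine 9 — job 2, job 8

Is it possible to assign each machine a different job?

No

The set {machine 1, machine 3, machine 4, machine 5, machine 6, machine 7, machine 9} has only 4 neighbours ({job 1, job 2, job 6, job 8}), so by Hall's theorem at most 6 of the 9 machines can be matched.
Hence no matching covers every machine.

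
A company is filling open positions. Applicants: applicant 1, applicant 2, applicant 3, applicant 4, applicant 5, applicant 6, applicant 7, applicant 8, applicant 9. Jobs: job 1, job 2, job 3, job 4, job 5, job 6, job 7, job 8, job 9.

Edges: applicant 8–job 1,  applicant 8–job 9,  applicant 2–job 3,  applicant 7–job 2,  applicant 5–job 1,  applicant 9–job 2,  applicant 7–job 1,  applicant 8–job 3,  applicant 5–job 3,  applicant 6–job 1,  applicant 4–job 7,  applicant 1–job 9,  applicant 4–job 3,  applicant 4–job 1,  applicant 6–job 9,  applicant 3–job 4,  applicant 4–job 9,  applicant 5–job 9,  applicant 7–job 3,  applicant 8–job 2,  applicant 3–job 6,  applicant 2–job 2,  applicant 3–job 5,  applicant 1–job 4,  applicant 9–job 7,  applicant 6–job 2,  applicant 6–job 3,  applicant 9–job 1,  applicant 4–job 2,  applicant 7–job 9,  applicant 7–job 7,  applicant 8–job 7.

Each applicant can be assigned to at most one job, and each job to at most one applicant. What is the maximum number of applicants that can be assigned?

7

A valid assignment of size 7: applicant 1→job 4, applicant 2→job 3, applicant 3→job 6, applicant 4→job 7, applicant 5→job 1, applicant 6→job 2, applicant 7→job 9.
The set {applicant 2, applicant 4, applicant 5, applicant 6, applicant 7, applicant 8, applicant 9} has only 5 neighbours ({job 1, job 2, job 3, job 7, job 9}), so by Hall's theorem at most 7 of the 9 applicants can be matched.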